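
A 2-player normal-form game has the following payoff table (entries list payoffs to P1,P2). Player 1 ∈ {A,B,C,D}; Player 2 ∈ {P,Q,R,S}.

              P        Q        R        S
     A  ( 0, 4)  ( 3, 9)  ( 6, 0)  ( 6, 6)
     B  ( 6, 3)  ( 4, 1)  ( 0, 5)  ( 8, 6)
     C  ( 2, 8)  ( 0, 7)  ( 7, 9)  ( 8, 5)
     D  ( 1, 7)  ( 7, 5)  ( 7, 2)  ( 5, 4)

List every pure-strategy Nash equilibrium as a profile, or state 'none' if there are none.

(A,P): not NE [P1→B gives 6>0; P2→Q gives 9>4]
(A,Q): not NE [P1→D gives 7>3]
(A,R): not NE [P1→D gives 7>6; P2→Q gives 9>0]
(A,S): not NE [P1→C gives 8>6; P2→Q gives 9>6]
(B,P): not NE [P2→S gives 6>3]
(B,Q): not NE [P1→D gives 7>4; P2→S gives 6>1]
(B,R): not NE [P1→D gives 7>0; P2→S gives 6>5]
(B,S): NE
(C,P): not NE [P1→B gives 6>2; P2→R gives 9>8]
(C,Q): not NE [P1→D gives 7>0; P2→R gives 9>7]
(C,R): NE
(C,S): not NE [P2→R gives 9>5]
(D,P): not NE [P1→B gives 6>1]
(D,Q): not NE [P2→P gives 7>5]
(D,R): not NE [P2→P gives 7>2]
(D,S): not NE [P1→C gives 8>5; P2→P gives 7>4]

NE set: (B,S), (C,R)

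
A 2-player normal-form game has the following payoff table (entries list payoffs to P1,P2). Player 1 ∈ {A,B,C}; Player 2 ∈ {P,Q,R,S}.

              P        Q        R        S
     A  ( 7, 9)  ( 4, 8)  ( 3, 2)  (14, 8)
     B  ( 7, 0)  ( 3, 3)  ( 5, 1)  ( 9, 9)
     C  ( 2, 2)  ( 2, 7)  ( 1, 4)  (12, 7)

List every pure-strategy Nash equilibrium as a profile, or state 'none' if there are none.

PSNE = {(A,P)}

(A,P): NE
(A,Q): not NE [P2→P gives 9>8]
(A,R): not NE [P1→B gives 5>3; P2→P gives 9>2]
(A,S): not NE [P2→P gives 9>8]
(B,P): not NE [P2→S gives 9>0]
(B,Q): not NE [P1→A gives 4>3; P2→S gives 9>3]
(B,R): not NE [P2→S gives 9>1]
(B,S): not NE [P1→A gives 14>9]
(C,P): not NE [P1→B gives 7>2; P2→S gives 7>2]
(C,Q): not NE [P1→A gives 4>2]
(C,R): not NE [P1→B gives 5>1; P2→S gives 7>4]
(C,S): not NE [P1→A gives 14>12]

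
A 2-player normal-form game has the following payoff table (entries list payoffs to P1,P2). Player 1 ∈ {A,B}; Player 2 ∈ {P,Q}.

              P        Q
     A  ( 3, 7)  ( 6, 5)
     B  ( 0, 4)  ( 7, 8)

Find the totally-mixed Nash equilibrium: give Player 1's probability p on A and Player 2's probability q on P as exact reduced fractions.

P1 mixes 2/3 on A; P2 mixes 1/4 on P

P1 indiff ⇒ q·3+(1-q)·6 = q·0+(1-q)·7 ⇒ q(3) = (1-q)(1) ⇒ q = 1/4
P2 indiff ⇒ p·7+(1-p)·4 = p·5+(1-p)·8 ⇒ p(2) = (1-p)(4) ⇒ p = 2/3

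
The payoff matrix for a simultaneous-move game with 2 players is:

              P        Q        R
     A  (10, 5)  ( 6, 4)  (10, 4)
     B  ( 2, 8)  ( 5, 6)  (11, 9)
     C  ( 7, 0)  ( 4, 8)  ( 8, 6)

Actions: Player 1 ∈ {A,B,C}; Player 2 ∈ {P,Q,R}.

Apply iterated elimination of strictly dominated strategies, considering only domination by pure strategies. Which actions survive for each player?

P1 drop C (A beats it: P:10>7 Q:6>4 R:10>8)
P2 drop Q (P beats it: A:5>4 B:8>6)
P1→{A,B} P2→{P,R}

IESDS → P1:{A,B} P2:{P,R}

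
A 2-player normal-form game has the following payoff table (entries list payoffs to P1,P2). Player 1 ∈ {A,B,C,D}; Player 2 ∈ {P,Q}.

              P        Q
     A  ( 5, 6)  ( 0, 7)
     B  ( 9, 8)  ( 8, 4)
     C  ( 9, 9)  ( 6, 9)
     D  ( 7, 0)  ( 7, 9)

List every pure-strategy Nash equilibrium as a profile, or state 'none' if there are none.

(A,P): not NE [P1→C gives 9>5; P2→Q gives 7>6]
(A,Q): not NE [P1→B gives 8>0]
(B,P): NE
(B,Q): not NE [P2→P gives 8>4]
(C,P): NE
(C,Q): not NE [P1→B gives 8>6]
(D,P): not NE [P1→C gives 9>7; P2→Q gives 9>0]
(D,Q): not NE [P1→B gives 8>7]

PSNE = {(B,P), (C,P)}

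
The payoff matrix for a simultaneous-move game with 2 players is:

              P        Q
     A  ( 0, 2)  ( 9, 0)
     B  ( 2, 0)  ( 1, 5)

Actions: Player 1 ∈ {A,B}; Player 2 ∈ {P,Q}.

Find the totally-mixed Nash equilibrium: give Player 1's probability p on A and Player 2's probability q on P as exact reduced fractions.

P1 indiff ⇒ q·0+(1-q)·9 = q·2+(1-q)·1 ⇒ q(-2) = (1-q)(-8) ⇒ q = 4/5
P2 indiff ⇒ p·2+(1-p)·0 = p·0+(1-p)·5 ⇒ p(2) = (1-p)(5) ⇒ p = 5/7

(p,q) = (5/7, 4/5)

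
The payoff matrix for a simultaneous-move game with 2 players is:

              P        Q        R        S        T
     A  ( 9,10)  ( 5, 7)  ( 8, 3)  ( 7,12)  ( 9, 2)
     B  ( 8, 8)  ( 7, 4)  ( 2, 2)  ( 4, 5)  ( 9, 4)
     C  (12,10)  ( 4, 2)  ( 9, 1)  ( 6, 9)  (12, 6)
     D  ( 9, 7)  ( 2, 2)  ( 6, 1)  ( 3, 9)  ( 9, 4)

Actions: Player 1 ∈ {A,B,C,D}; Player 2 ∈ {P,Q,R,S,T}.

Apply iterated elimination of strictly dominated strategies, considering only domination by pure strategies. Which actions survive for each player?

P1 drop D (C beats it: P:12>9 Q:4>2 R:9>6 S:6>3 T:12>9)
P2 drop Q (P beats it: A:10>7 B:8>4 C:10>2)
P1 drop B (C beats it: P:12>8 R:9>2 S:6>4 T:12>9)
P2 drop R (P beats it: A:10>3 C:10>1)
P2 drop T (P beats it: A:10>2 C:10>6)
P1→{A,C} P2→{P,S}

IESDS → P1:{A,C} P2:{P,S}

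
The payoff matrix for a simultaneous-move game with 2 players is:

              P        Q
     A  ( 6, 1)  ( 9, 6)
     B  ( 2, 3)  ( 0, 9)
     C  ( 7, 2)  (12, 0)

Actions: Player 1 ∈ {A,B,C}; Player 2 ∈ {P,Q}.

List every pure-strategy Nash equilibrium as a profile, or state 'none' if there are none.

PSNE = {(C,P)}

(A,P): not NE [P1→C gives 7>6; P2→Q gives 6>1]
(A,Q): not NE [P1→C gives 12>9]
(B,P): not NE [P1→C gives 7>2; P2→Q gives 9>3]
(B,Q): not NE [P1→C gives 12>0]
(C,P): NE
(C,Q): not NE [P2→P gives 2>0]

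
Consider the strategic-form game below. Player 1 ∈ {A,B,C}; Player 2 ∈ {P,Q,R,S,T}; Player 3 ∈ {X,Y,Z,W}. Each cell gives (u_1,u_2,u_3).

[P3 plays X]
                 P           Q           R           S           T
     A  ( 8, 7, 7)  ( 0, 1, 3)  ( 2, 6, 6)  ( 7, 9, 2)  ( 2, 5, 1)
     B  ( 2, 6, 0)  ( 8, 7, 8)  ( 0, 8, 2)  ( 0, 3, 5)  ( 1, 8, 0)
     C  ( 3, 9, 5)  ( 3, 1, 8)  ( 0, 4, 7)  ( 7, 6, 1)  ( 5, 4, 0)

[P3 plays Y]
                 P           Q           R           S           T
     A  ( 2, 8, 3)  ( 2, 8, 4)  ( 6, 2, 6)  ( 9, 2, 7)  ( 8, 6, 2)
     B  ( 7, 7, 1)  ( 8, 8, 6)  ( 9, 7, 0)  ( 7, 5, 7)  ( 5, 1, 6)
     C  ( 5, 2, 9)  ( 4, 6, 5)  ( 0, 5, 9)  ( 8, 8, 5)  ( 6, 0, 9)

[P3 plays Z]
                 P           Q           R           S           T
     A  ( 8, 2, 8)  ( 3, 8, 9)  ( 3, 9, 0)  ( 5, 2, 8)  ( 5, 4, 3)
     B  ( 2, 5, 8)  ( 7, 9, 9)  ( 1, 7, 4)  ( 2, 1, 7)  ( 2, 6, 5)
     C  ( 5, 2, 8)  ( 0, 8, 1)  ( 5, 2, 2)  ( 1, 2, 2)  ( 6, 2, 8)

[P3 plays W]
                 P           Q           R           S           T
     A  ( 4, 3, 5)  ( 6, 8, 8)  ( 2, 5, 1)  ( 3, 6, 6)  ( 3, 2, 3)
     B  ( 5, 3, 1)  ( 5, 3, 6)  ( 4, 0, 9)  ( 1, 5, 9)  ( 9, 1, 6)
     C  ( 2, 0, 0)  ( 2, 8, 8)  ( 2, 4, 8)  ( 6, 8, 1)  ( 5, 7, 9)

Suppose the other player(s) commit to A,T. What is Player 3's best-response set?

P3 best: {Z,W}

u_3(X vs A,T) = 1
u_3(Y vs A,T) = 2
u_3(Z vs A,T) = 3
u_3(W vs A,T) = 3
max payoff 3 at {Z,W}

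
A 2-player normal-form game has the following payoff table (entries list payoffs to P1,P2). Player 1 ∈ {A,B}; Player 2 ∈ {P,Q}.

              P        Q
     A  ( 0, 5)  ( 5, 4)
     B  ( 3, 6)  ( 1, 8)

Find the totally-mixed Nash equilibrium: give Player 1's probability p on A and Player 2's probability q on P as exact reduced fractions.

p=2/3, q=4/7

P1 indiff ⇒ q·0+(1-q)·5 = q·3+(1-q)·1 ⇒ q(-3) = (1-q)(-4) ⇒ q = 4/7
P2 indiff ⇒ p·5+(1-p)·6 = p·4+(1-p)·8 ⇒ p(1) = (1-p)(2) ⇒ p = 2/3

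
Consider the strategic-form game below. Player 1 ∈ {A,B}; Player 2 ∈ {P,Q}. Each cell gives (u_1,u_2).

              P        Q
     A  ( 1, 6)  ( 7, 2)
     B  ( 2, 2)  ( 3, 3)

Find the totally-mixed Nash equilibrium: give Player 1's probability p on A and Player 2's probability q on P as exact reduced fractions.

P1 indiff ⇒ q·1+(1-q)·7 = q·2+(1-q)·3 ⇒ q(-1) = (1-q)(-4) ⇒ q = 4/5
P2 indiff ⇒ p·6+(1-p)·2 = p·2+(1-p)·3 ⇒ p(4) = (1-p)(1) ⇒ p = 1/5

(p,q) = (1/5, 4/5)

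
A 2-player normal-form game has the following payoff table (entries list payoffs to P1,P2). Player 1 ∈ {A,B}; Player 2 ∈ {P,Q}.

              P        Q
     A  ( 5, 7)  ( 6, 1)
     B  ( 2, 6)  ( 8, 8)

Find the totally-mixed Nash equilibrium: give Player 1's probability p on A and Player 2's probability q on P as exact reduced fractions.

P1 indiff ⇒ q·5+(1-q)·6 = q·2+(1-q)·8 ⇒ q(3) = (1-q)(2) ⇒ q = 2/5
P2 indiff ⇒ p·7+(1-p)·6 = p·1+(1-p)·8 ⇒ p(6) = (1-p)(2) ⇒ p = 1/4

(p,q) = (1/4, 2/5)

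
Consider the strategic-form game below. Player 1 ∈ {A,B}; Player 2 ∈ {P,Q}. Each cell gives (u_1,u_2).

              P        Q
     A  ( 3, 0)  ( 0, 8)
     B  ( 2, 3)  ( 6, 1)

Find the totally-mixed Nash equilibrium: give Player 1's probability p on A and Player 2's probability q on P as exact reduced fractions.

p=1/5, q=6/7

P1 indiff ⇒ q·3+(1-q)·0 = q·2+(1-q)·6 ⇒ q(1) = (1-q)(6) ⇒ q = 6/7
P2 indiff ⇒ p·0+(1-p)·3 = p·8+(1-p)·1 ⇒ p(-8) = (1-p)(-2) ⇒ p = 1/5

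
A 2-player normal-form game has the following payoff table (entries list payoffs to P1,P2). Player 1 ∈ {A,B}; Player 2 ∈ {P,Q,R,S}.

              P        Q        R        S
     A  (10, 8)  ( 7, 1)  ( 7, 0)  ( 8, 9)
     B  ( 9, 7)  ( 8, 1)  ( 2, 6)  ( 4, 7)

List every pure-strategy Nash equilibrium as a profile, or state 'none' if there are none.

Nash profiles: (A,S)

(A,P): not NE [P2→S gives 9>8]
(A,Q): not NE [P1→B gives 8>7; P2→S gives 9>1]
(A,R): not NE [P2→S gives 9>0]
(A,S): NE
(B,P): not NE [P1→A gives 10>9]
(B,Q): not NE [P2→S gives 7>1]
(B,R): not NE [P1→A gives 7>2; P2→S gives 7>6]
(B,S): not NE [P1→A gives 8>4]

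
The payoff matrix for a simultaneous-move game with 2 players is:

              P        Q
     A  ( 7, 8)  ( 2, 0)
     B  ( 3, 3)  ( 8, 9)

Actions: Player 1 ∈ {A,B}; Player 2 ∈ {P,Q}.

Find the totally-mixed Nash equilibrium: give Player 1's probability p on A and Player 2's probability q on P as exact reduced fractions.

P1 indiff ⇒ q·7+(1-q)·2 = q·3+(1-q)·8 ⇒ q(4) = (1-q)(6) ⇒ q = 3/5
P2 indiff ⇒ p·8+(1-p)·3 = p·0+(1-p)·9 ⇒ p(8) = (1-p)(6) ⇒ p = 3/7

(p,q) = (3/7, 3/5)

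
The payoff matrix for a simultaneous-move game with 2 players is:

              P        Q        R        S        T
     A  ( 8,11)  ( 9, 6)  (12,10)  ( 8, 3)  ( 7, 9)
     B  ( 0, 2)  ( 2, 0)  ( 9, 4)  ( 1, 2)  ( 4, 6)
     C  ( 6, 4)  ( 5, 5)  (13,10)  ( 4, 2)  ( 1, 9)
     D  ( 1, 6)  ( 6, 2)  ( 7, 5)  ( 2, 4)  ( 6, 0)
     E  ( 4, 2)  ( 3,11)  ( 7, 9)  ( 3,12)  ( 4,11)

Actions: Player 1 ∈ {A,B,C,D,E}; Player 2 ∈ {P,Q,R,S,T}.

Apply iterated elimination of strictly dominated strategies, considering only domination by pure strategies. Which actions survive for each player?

P1 drop B (A beats it: P:8>0 Q:9>2 R:12>9 S:8>1 T:7>4)
P1 drop D (A beats it: P:8>1 Q:9>6 R:12>7 S:8>2 T:7>6)
P1 drop E (A beats it: P:8>4 Q:9>3 R:12>7 S:8>3 T:7>4)
P2 drop Q (R beats it: A:10>6 C:10>5)
P2 drop S (P beats it: A:11>3 C:4>2)
P2 drop T (R beats it: A:10>9 C:10>9)
P1→{A,C} P2→{P,R}

IESDS → P1:{A,C} P2:{P,R}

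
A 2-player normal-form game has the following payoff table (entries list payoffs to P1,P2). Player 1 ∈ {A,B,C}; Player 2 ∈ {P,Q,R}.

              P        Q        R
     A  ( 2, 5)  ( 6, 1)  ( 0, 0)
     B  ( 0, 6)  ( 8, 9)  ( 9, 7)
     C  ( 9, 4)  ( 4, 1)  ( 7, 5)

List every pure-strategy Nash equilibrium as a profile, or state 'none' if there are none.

(A,P): not NE [P1→C gives 9>2]
(A,Q): not NE [P1→B gives 8>6; P2→P gives 5>1]
(A,R): not NE [P1→B gives 9>0; P2→P gives 5>0]
(B,P): not NE [P1→C gives 9>0; P2→Q gives 9>6]
(B,Q): NE
(B,R): not NE [P2→Q gives 9>7]
(C,P): not NE [P2→R gives 5>4]
(C,Q): not NE [P1→B gives 8>4; P2→R gives 5>1]
(C,R): not NE [P1→B gives 9>7]

PSNE = {(B,Q)}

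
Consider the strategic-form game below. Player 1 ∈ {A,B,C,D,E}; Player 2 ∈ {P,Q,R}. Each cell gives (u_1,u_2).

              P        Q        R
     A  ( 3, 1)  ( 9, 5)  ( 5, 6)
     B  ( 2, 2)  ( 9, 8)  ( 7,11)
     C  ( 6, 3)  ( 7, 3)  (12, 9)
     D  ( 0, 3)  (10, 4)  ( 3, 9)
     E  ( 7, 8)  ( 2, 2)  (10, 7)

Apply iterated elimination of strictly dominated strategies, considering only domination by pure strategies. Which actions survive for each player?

P2 drop Q (R beats it: A:6>5 B:11>8 C:9>3 D:9>4 E:7>2)
P1 drop A (C beats it: P:6>3 R:12>5)
P1 drop B (C beats it: P:6>2 R:12>7)
P1 drop D (C beats it: P:6>0 R:12>3)
P1→{C,E} P2→{P,R}

Remaining: P1:{C,E} P2:{P,R}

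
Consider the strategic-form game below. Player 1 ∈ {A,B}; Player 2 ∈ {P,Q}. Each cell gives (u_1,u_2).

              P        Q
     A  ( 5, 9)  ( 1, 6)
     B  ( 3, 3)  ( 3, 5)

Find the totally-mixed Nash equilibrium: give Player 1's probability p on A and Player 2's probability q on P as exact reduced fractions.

P1 indiff ⇒ q·5+(1-q)·1 = q·3+(1-q)·3 ⇒ q(2) = (1-q)(2) ⇒ q = 1/2
P2 indiff ⇒ p·9+(1-p)·3 = p·6+(1-p)·5 ⇒ p(3) = (1-p)(2) ⇒ p = 2/5

(p,q) = (2/5, 1/2)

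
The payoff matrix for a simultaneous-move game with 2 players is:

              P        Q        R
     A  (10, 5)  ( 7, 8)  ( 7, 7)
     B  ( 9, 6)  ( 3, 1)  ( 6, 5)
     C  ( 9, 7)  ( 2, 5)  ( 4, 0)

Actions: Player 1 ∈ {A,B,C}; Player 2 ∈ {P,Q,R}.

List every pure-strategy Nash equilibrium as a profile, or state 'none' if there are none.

(A,P): not NE [P2→Q gives 8>5]
(A,Q): NE
(A,R): not NE [P2→Q gives 8>7]
(B,P): not NE [P1→A gives 10>9]
(B,Q): not NE [P1→A gives 7>3; P2→P gives 6>1]
(B,R): not NE [P1→A gives 7>6; P2→P gives 6>5]
(C,P): not NE [P1→A gives 10>9]
(C,Q): not NE [P1→A gives 7>2; P2→P gives 7>5]
(C,R): not NE [P1→A gives 7>4; P2→P gives 7>0]

Nash profiles: (A,Q)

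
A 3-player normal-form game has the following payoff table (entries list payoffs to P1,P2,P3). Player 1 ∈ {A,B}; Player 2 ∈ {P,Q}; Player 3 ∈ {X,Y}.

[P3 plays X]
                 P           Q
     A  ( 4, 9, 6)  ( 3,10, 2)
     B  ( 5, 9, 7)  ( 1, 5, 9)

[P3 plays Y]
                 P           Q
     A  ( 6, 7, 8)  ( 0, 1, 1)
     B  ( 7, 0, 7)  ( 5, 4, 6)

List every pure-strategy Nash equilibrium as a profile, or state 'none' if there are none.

PSNE = {(A,Q,X), (B,P,X)}

(A,P,X): not NE [P1→B gives 5>4; P2→Q gives 10>9; P3→Y gives 8>6]
(A,P,Y): not NE [P1→B gives 7>6]
(A,Q,X): NE
(A,Q,Y): not NE [P1→B gives 5>0; P2→P gives 7>1; P3→X gives 2>1]
(B,P,X): NE
(B,P,Y): not NE [P2→Q gives 4>0]
(B,Q,X): not NE [P1→A gives 3>1; P2→P gives 9>5]
(B,Q,Y): not NE [P3→X gives 9>6]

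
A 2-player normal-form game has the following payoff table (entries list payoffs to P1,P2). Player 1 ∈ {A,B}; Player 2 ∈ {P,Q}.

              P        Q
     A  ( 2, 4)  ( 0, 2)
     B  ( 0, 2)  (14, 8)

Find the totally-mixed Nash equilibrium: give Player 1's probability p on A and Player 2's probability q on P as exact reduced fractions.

P1 mixes 3/4 on A; P2 mixes 7/8 on P

P1 indiff ⇒ q·2+(1-q)·0 = q·0+(1-q)·14 ⇒ q(2) = (1-q)(14) ⇒ q = 7/8
P2 indiff ⇒ p·4+(1-p)·2 = p·2+(1-p)·8 ⇒ p(2) = (1-p)(6) ⇒ p = 3/4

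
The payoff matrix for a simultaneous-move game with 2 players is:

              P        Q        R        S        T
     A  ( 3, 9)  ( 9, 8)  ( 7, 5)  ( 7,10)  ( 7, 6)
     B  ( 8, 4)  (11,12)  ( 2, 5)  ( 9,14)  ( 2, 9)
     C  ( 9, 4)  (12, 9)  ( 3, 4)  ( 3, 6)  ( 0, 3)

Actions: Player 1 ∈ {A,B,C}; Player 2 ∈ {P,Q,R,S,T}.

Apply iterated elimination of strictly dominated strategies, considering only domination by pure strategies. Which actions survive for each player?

P2 drop P (S beats it: A:10>9 B:14>4 C:6>4)
P2 drop R (Q beats it: A:8>5 B:12>5 C:9>4)
P2 drop T (Q beats it: A:8>6 B:12>9 C:9>3)
P1 drop A (B beats it: Q:11>9 S:9>7)
P1→{B,C} P2→{Q,S}

Remaining: P1:{B,C} P2:{Q,S}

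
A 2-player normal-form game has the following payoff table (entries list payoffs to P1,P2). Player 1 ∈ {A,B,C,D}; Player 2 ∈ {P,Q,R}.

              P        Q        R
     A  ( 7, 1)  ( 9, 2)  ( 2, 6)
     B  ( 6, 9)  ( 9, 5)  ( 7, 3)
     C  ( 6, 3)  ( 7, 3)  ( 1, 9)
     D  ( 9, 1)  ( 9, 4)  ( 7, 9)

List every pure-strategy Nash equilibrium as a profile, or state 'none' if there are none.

NE set: (D,R)

(A,P): not NE [P1→D gives 9>7; P2→R gives 6>1]
(A,Q): not NE [P2→R gives 6>2]
(A,R): not NE [P1→D gives 7>2]
(B,P): not NE [P1→D gives 9>6]
(B,Q): not NE [P2→P gives 9>5]
(B,R): not NE [P2→P gives 9>3]
(C,P): not NE [P1→D gives 9>6; P2→R gives 9>3]
(C,Q): not NE [P1→D gives 9>7; P2→R gives 9>3]
(C,R): not NE [P1→D gives 7>1]
(D,P): not NE [P2→R gives 9>1]
(D,Q): not NE [P2→R gives 9>4]
(D,R): NE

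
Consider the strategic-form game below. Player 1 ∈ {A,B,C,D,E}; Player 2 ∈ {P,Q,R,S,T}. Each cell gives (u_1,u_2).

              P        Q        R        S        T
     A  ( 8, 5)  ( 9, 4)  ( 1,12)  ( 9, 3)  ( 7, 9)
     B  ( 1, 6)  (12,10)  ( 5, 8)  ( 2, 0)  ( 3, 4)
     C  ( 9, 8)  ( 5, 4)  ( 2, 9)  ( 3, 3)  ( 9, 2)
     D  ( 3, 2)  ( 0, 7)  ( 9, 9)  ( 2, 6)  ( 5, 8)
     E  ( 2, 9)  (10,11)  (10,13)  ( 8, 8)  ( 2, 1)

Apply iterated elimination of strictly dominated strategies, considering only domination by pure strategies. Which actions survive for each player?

P2 drop P (R beats it: A:12>5 B:8>6 C:9>8 D:9>2 E:13>9)
P2 drop S (Q beats it: A:4>3 B:10>0 C:4>3 D:7>6 E:11>8)
P2 drop T (R beats it: A:12>9 B:8>4 C:9>2 D:9>8 E:13>1)
P1 drop A (B beats it: Q:12>9 R:5>1)
P1 drop C (B beats it: Q:12>5 R:5>2)
P1 drop D (E beats it: Q:10>0 R:10>9)
P1→{B,E} P2→{Q,R}

Survivors P1:{B,E} P2:{Q,R}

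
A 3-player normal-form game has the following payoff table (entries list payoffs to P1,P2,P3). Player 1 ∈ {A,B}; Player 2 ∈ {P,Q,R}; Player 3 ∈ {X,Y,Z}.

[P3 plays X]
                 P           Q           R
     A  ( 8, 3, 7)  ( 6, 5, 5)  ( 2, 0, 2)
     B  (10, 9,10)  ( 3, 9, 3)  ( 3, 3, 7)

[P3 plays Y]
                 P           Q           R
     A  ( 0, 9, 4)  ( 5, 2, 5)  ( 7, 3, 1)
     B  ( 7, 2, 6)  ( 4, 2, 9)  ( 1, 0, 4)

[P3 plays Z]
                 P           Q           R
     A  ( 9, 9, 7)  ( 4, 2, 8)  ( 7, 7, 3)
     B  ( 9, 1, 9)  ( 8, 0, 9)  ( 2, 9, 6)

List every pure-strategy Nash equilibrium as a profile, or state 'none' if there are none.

PSNE = {(A,P,Z), (B,P,X)}

(A,P,X): not NE [P1→B gives 10>8; P2→Q gives 5>3]
(A,P,Y): not NE [P1→B gives 7>0; P3→Z gives 7>4]
(A,P,Z): NE
(A,Q,X): not NE [P3→Z gives 8>5]
(A,Q,Y): not NE [P2→P gives 9>2; P3→Z gives 8>5]
(A,Q,Z): not NE [P1→B gives 8>4; P2→P gives 9>2]
(A,R,X): not NE [P1→B gives 3>2; P2→Q gives 5>0; P3→Z gives 3>2]
(A,R,Y): not NE [P2→P gives 9>3; P3→Z gives 3>1]
(A,R,Z): not NE [P2→P gives 9>7]
(B,P,X): NE
(B,P,Y): not NE [P3→X gives 10>6]
(B,P,Z): not NE [P2→R gives 9>1; P3→X gives 10>9]
(B,Q,X): not NE [P1→A gives 6>3; P3→Z gives 9>3]
(B,Q,Y): not NE [P1→A gives 5>4]
(B,Q,Z): not NE [P2→R gives 9>0]
(B,R,X): not NE [P2→Q gives 9>3]
(B,R,Y): not NE [P1→A gives 7>1; P2→Q gives 2>0; P3→X gives 7>4]
(B,R,Z): not NE [P1→A gives 7>2; P3→X gives 7>6]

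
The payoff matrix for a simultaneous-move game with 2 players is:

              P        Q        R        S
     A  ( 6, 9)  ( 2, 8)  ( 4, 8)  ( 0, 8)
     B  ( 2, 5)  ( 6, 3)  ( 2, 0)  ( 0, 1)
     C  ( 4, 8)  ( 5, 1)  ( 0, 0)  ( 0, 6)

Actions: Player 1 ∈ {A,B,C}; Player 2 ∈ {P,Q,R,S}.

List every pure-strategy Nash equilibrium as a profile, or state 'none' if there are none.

(A,P): NE
(A,Q): not NE [P1→B gives 6>2; P2→P gives 9>8]
(A,R): not NE [P2→P gives 9>8]
(A,S): not NE [P2→P gives 9>8]
(B,P): not NE [P1→A gives 6>2]
(B,Q): not NE [P2→P gives 5>3]
(B,R): not NE [P1→A gives 4>2; P2→P gives 5>0]
(B,S): not NE [P2→P gives 5>1]
(C,P): not NE [P1→A gives 6>4]
(C,Q): not NE [P1→B gives 6>5; P2→P gives 8>1]
(C,R): not NE [P1→A gives 4>0; P2→P gives 8>0]
(C,S): not NE [P2→P gives 8>6]

Nash profiles: (A,P)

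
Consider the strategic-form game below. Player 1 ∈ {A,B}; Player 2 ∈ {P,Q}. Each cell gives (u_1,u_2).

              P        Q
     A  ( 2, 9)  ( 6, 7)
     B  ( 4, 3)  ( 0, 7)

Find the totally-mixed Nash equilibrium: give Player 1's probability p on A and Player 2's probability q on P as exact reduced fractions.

(p,q) = (2/3, 3/4)

P1 indiff ⇒ q·2+(1-q)·6 = q·4+(1-q)·0 ⇒ q(-2) = (1-q)(-6) ⇒ q = 3/4
P2 indiff ⇒ p·9+(1-p)·3 = p·7+(1-p)·7 ⇒ p(2) = (1-p)(4) ⇒ p = 2/3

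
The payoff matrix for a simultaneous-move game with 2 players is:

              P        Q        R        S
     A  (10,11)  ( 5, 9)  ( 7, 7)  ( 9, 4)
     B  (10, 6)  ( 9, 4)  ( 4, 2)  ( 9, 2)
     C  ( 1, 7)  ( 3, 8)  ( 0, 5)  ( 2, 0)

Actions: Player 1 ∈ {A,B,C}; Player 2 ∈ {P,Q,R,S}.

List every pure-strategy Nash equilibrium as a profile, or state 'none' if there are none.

(A,P): NE
(A,Q): not NE [P1→B gives 9>5; P2→P gives 11>9]
(A,R): not NE [P2→P gives 11>7]
(A,S): not NE [P2→P gives 11>4]
(B,P): NE
(B,Q): not NE [P2→P gives 6>4]
(B,R): not NE [P1→A gives 7>4; P2→P gives 6>2]
(B,S): not NE [P2→P gives 6>2]
(C,P): not NE [P1→B gives 10>1; P2→Q gives 8>7]
(C,Q): not NE [P1→B gives 9>3]
(C,R): not NE [P1→A gives 7>0; P2→Q gives 8>5]
(C,S): not NE [P1→B gives 9>2; P2→Q gives 8>0]

NE set: (A,P), (B,P)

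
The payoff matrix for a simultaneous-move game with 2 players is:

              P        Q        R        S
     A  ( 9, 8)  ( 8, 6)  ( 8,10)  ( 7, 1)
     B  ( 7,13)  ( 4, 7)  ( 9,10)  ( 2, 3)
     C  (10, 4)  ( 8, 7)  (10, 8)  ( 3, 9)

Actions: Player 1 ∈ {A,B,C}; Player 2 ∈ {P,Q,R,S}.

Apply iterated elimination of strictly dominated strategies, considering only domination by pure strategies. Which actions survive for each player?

Survivors P1:{A,C} P2:{R,S}

P1 drop B (C beats it: P:10>7 Q:8>4 R:10>9 S:3>2)
P2 drop P (R beats it: A:10>8 C:8>4)
P2 drop Q (R beats it: A:10>6 C:8>7)
P1→{A,C} P2→{R,S}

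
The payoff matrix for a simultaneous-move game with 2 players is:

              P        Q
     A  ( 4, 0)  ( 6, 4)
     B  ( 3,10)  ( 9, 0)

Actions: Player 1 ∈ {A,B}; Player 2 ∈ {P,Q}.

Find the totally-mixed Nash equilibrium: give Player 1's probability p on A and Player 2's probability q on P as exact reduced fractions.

P1 indiff ⇒ q·4+(1-q)·6 = q·3+(1-q)·9 ⇒ q(1) = (1-q)(3) ⇒ q = 3/4
P2 indiff ⇒ p·0+(1-p)·10 = p·4+(1-p)·0 ⇒ p(-4) = (1-p)(-10) ⇒ p = 5/7

P1 mixes 5/7 on A; P2 mixes 3/4 on P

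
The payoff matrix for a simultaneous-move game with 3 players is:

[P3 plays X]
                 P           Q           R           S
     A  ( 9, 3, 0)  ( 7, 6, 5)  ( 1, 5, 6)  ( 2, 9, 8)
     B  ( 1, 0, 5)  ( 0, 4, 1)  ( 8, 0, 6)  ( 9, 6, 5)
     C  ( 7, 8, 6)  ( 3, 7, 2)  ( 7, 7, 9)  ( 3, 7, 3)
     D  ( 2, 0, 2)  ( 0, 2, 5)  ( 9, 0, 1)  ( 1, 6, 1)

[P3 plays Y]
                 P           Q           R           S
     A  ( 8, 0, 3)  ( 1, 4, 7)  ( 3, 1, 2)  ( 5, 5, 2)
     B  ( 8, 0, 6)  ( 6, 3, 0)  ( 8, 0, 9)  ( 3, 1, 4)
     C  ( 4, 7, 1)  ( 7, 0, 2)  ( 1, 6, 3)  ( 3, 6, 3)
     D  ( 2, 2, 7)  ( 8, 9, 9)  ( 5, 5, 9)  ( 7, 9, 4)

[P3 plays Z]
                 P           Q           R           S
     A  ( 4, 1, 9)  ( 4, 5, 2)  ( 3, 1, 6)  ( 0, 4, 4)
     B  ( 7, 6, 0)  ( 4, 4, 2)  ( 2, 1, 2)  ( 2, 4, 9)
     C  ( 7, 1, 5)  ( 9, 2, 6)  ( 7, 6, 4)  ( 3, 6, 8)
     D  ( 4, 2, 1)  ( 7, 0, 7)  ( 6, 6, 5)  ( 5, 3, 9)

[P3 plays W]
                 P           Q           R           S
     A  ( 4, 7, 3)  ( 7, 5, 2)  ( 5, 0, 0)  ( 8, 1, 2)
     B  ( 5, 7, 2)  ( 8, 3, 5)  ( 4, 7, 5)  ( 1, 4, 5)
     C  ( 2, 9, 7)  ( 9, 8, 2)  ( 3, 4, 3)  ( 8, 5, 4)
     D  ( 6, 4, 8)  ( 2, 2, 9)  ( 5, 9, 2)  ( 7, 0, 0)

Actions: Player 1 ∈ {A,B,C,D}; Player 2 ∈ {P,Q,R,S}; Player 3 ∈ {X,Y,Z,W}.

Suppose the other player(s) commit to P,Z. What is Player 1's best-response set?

u_1(A vs P,Z) = 4
u_1(B vs P,Z) = 7
u_1(C vs P,Z) = 7
u_1(D vs P,Z) = 4
max payoff 7 at {B,C}

BR_1 = {B,C}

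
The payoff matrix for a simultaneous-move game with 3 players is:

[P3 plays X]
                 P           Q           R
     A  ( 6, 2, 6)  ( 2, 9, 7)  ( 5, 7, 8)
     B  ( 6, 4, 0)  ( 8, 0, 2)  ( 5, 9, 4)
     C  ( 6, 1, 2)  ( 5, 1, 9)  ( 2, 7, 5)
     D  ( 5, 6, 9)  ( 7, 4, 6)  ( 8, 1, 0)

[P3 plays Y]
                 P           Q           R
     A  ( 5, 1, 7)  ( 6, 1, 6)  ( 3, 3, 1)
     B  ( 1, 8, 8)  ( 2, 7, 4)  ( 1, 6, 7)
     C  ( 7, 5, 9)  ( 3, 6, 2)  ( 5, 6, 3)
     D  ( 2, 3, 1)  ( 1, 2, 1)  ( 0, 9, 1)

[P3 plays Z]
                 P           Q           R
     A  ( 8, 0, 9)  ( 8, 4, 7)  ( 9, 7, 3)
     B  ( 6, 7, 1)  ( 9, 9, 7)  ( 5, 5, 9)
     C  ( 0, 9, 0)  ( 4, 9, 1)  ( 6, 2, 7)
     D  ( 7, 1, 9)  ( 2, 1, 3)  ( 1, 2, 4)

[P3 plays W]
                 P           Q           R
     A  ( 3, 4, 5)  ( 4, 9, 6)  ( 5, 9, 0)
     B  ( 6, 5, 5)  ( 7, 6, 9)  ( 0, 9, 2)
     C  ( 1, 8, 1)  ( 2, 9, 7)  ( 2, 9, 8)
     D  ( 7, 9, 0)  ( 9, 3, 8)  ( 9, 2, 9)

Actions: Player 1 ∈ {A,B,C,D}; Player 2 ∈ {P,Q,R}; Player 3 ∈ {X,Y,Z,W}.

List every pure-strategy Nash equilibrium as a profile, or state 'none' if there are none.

PSNE: ∅

(A,P,X): not NE [P2→Q gives 9>2; P3→Z gives 9>6]
(A,P,Y): not NE [P1→C gives 7>5; P2→R gives 3>1; P3→Z gives 9>7]
(A,P,Z): not NE [P2→R gives 7>0]
(A,P,W): not NE [P1→D gives 7>3; P2→R gives 9>4; P3→Z gives 9>5]
(A,Q,X): not NE [P1→B gives 8>2]
(A,Q,Y): not NE [P2→R gives 3>1; P3→Z gives 7>6]
(A,Q,Z): not NE [P1→B gives 9>8; P2→R gives 7>4]
(A,Q,W): not NE [P1→D gives 9>4; P3→Z gives 7>6]
(A,R,X): not NE [P1→D gives 8>5; P2→Q gives 9>7]
(A,R,Y): not NE [P1→C gives 5>3; P3→X gives 8>1]
(A,R,Z): not NE [P3→X gives 8>3]
(A,R,W): not NE [P1→D gives 9>5; P3→X gives 8>0]
(B,P,X): not NE [P2→R gives 9>4; P3→Y gives 8>0]
(B,P,Y): not NE [P1→C gives 7>1]
(B,P,Z): not NE [P1→A gives 8>6; P2→Q gives 9>7; P3→Y gives 8>1]
(B,P,W): not NE [P1→D gives 7>6; P2→R gives 9>5; P3→Y gives 8>5]
(B,Q,X): not NE [P2→R gives 9>0; P3→W gives 9>2]
(B,Q,Y): not NE [P1→A gives 6>2; P2→P gives 8>7; P3→W gives 9>4]
(B,Q,Z): not NE [P3→W gives 9>7]
(B,Q,W): not NE [P1→D gives 9>7; P2→R gives 9>6]
(B,R,X): not NE [P1→D gives 8>5; P3→Z gives 9>4]
(B,R,Y): not NE [P1→C gives 5>1; P2→P gives 8>6; P3→Z gives 9>7]
(B,R,Z): not NE [P1→A gives 9>5; P2→Q gives 9>5]
(B,R,W): not NE [P1→D gives 9>0; P3→Z gives 9>2]
(C,P,X): not NE [P2→R gives 7>1; P3→Y gives 9>2]
(C,P,Y): not NE [P2→R gives 6>5]
(C,P,Z): not NE [P1→A gives 8>0; P3→Y gives 9>0]
(C,P,W): not NE [P1→D gives 7>1; P2→R gives 9>8; P3→Y gives 9>1]
(C,Q,X): not NE [P1→B gives 8>5; P2→R gives 7>1]
(C,Q,Y): not NE [P1→A gives 6>3; P3→X gives 9>2]
(C,Q,Z): not NE [P1→B gives 9>4; P3→X gives 9>1]
(C,Q,W): not NE [P1→D gives 9>2; P3→X gives 9>7]
(C,R,X): not NE [P1→D gives 8>2; P3→W gives 8>5]
(C,R,Y): not NE [P3→W gives 8>3]
(C,R,Z): not NE [P1→A gives 9>6; P2→Q gives 9>2; P3→W gives 8>7]
(C,R,W): not NE [P1→D gives 9>2]
(D,P,X): not NE [P1→C gives 6>5]
(D,P,Y): not NE [P1→C gives 7>2; P2→R gives 9>3; P3→Z gives 9>1]
(D,P,Z): not NE [P1→A gives 8>7; P2→R gives 2>1]
(D,P,W): not NE [P3→Z gives 9>0]
(D,Q,X): not NE [P1→B gives 8>7; P2→P gives 6>4; P3→W gives 8>6]
(D,Q,Y): not NE [P1→A gives 6>1; P2→R gives 9>2; P3→W gives 8>1]
(D,Q,Z): not NE [P1→B gives 9>2; P2→R gives 2>1; P3→W gives 8>3]
(D,Q,W): not NE [P2→P gives 9>3]
(D,R,X): not NE [P2→P gives 6>1; P3→W gives 9>0]
(D,R,Y): not NE [P1→C gives 5>0; P3→W gives 9>1]
(D,R,Z): not NE [P1→A gives 9>1; P3→W gives 9>4]
(D,R,W): not NE [P2→P gives 9>2]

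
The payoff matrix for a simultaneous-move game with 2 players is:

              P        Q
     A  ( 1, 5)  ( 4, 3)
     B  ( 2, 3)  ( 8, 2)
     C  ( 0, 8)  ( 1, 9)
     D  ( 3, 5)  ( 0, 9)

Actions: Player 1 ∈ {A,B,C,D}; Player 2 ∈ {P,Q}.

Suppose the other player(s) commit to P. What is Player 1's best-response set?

u_1(A vs P) = 1
u_1(B vs P) = 2
u_1(C vs P) = 0
u_1(D vs P) = 3
max payoff 3 at {D}

P1 best: {D}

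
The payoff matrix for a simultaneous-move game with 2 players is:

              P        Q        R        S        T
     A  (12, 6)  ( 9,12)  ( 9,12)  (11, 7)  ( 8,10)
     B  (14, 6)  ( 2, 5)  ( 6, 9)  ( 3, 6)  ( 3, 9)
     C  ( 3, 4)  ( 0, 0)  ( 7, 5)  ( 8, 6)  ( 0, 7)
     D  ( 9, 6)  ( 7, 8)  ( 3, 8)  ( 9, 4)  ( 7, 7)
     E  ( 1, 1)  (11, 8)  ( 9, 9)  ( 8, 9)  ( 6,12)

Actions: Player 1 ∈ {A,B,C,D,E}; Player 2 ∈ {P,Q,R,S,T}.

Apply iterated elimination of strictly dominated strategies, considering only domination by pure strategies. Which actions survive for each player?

P1 drop C (A beats it: P:12>3 Q:9>0 R:9>7 S:11>8 T:8>0)
P1 drop D (A beats it: P:12>9 Q:9>7 R:9>3 S:11>9 T:8>7)
P2 drop P (R beats it: A:12>6 B:9>6 E:9>1)
P1 drop B (A beats it: Q:9>2 R:9>6 S:11>3 T:8>3)
P2 drop S (T beats it: A:10>7 E:12>9)
P1→{A,E} P2→{Q,R,T}

Survivors P1:{A,E} P2:{Q,R,T}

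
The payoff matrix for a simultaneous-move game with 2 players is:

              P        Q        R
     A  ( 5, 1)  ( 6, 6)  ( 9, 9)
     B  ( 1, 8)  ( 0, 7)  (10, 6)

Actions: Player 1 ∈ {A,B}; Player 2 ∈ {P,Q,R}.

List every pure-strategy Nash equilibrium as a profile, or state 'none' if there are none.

No pure NE.

(A,P): not NE [P2→R gives 9>1]
(A,Q): not NE [P2→R gives 9>6]
(A,R): not NE [P1→B gives 10>9]
(B,P): not NE [P1→A gives 5>1]
(B,Q): not NE [P1→A gives 6>0; P2→P gives 8>7]
(B,R): not NE [P2→P gives 8>6]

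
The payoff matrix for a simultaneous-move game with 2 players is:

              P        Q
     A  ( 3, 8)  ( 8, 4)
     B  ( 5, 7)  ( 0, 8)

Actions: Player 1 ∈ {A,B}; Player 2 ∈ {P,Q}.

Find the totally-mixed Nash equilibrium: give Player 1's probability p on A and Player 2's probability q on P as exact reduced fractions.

P1 indiff ⇒ q·3+(1-q)·8 = q·5+(1-q)·0 ⇒ q(-2) = (1-q)(-8) ⇒ q = 4/5
P2 indiff ⇒ p·8+(1-p)·7 = p·4+(1-p)·8 ⇒ p(4) = (1-p)(1) ⇒ p = 1/5

p=1/5, q=4/5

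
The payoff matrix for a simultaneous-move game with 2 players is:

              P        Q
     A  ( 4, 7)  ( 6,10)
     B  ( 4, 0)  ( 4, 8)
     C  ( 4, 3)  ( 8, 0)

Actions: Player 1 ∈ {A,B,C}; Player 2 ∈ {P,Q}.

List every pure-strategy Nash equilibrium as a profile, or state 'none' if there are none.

Nash profiles: (C,P)

(A,P): not NE [P2→Q gives 10>7]
(A,Q): not NE [P1→C gives 8>6]
(B,P): not NE [P2→Q gives 8>0]
(B,Q): not NE [P1→C gives 8>4]
(C,P): NE
(C,Q): not NE [P2→P gives 3>0]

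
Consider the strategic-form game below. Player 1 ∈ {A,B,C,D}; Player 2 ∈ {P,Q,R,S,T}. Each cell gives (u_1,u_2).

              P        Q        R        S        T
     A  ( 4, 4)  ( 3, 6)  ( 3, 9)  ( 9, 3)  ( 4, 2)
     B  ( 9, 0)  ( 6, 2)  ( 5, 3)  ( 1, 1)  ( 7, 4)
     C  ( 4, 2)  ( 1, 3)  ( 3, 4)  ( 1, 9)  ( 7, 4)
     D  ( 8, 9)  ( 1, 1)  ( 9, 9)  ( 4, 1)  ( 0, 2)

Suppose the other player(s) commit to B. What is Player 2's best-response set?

BR_2 = {T}

u_2(P vs B) = 0
u_2(Q vs B) = 2
u_2(R vs B) = 3
u_2(S vs B) = 1
u_2(T vs B) = 4
max payoff 4 at {T}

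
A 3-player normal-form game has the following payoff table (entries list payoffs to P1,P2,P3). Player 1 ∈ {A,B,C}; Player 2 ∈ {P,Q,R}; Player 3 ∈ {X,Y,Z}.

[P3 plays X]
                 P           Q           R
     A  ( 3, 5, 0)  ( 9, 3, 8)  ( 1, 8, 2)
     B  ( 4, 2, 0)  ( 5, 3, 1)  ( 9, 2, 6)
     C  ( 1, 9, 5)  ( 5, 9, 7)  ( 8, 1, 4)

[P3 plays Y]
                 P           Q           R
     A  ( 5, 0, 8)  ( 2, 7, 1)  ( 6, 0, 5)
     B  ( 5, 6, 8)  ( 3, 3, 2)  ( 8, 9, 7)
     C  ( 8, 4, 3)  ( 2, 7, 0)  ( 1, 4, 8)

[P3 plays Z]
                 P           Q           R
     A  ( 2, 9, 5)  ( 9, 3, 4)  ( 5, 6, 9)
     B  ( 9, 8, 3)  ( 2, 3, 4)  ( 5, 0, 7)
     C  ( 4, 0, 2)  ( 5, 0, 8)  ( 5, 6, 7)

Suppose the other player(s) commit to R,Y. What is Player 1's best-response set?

u_1(A vs R,Y) = 6
u_1(B vs R,Y) = 8
u_1(C vs R,Y) = 1
max payoff 8 at {B}

argmax u_1 = {B}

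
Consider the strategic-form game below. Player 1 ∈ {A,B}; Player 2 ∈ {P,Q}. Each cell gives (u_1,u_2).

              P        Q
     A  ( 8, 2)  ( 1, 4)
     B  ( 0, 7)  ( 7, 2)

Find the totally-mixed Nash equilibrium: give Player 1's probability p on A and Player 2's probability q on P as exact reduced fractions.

P1 mixes 5/7 on A; P2 mixes 3/7 on P

P1 indiff ⇒ q·8+(1-q)·1 = q·0+(1-q)·7 ⇒ q(8) = (1-q)(6) ⇒ q = 3/7
P2 indiff ⇒ p·2+(1-p)·7 = p·4+(1-p)·2 ⇒ p(-2) = (1-p)(-5) ⇒ p = 5/7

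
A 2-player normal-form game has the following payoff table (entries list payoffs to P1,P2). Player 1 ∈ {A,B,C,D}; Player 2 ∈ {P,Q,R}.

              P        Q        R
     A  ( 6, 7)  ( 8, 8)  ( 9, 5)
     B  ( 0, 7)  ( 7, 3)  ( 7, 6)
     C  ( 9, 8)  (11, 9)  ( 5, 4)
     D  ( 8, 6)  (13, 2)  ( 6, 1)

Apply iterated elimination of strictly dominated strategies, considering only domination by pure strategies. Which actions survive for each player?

P1 drop B (A beats it: P:6>0 Q:8>7 R:9>7)
P2 drop R (P beats it: A:7>5 C:8>4 D:6>1)
P1 drop A (C beats it: P:9>6 Q:11>8)
P1→{C,D} P2→{P,Q}

Remaining: P1:{C,D} P2:{P,Q}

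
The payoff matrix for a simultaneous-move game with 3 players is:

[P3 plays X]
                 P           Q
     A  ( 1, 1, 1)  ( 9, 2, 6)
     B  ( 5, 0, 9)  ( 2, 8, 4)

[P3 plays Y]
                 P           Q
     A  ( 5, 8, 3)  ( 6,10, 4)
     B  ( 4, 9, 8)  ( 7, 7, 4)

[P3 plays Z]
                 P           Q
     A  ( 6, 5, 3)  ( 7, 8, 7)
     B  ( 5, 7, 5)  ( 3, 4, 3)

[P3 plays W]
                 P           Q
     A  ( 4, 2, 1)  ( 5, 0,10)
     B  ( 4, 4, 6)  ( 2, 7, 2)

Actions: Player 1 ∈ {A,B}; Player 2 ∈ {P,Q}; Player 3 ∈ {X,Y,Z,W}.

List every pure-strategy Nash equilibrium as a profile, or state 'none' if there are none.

PSNE: ∅

(A,P,X): not NE [P1→B gives 5>1; P2→Q gives 2>1; P3→Z gives 3>1]
(A,P,Y): not NE [P2→Q gives 10>8]
(A,P,Z): not NE [P2→Q gives 8>5]
(A,P,W): not NE [P3→Z gives 3>1]
(A,Q,X): not NE [P3→W gives 10>6]
(A,Q,Y): not NE [P1→B gives 7>6; P3→W gives 10>4]
(A,Q,Z): not NE [P3→W gives 10>7]
(A,Q,W): not NE [P2→P gives 2>0]
(B,P,X): not NE [P2→Q gives 8>0]
(B,P,Y): not NE [P1→A gives 5>4; P3→X gives 9>8]
(B,P,Z): not NE [P1→A gives 6>5; P3→X gives 9>5]
(B,P,W): not NE [P2→Q gives 7>4; P3→X gives 9>6]
(B,Q,X): not NE [P1→A gives 9>2]
(B,Q,Y): not NE [P2→P gives 9>7]
(B,Q,Z): not NE [P1→A gives 7>3; P2→P gives 7>4; P3→Y gives 4>3]
(B,Q,W): not NE [P1→A gives 5>2; P3→Y gives 4>2]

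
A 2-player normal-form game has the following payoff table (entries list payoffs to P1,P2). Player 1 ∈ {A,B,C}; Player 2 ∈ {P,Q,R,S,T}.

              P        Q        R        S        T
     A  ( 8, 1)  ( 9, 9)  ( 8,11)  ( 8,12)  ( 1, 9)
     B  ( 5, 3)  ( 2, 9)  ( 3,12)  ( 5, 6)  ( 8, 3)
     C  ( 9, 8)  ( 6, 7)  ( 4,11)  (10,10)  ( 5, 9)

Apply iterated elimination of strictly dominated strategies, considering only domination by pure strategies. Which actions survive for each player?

Survivors P1:{A,C} P2:{R,S}

P2 drop P (R beats it: A:11>1 B:12>3 C:11>8)
P2 drop Q (R beats it: A:11>9 B:12>9 C:11>7)
P2 drop T (R beats it: A:11>9 B:12>3 C:11>9)
P1 drop B (A beats it: R:8>3 S:8>5)
P1→{A,C} P2→{R,S}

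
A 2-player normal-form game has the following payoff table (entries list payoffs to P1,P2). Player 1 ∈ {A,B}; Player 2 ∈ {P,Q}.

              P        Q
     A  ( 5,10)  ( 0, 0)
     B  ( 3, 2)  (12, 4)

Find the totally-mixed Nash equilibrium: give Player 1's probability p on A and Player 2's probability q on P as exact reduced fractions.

p=1/6, q=6/7

P1 indiff ⇒ q·5+(1-q)·0 = q·3+(1-q)·12 ⇒ q(2) = (1-q)(12) ⇒ q = 6/7
P2 indiff ⇒ p·10+(1-p)·2 = p·0+(1-p)·4 ⇒ p(10) = (1-p)(2) ⇒ p = 1/6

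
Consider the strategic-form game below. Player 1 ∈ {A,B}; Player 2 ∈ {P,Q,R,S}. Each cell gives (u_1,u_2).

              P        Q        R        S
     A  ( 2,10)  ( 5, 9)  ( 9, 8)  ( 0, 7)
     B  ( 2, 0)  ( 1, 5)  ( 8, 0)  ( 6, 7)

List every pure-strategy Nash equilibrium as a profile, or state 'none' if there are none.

PSNE = {(A,P), (B,S)}

(A,P): NE
(A,Q): not NE [P2→P gives 10>9]
(A,R): not NE [P2→P gives 10>8]
(A,S): not NE [P1→B gives 6>0; P2→P gives 10>7]
(B,P): not NE [P2→S gives 7>0]
(B,Q): not NE [P1→A gives 5>1; P2→S gives 7>5]
(B,R): not NE [P1→A gives 9>8; P2→S gives 7>0]
(B,S): NE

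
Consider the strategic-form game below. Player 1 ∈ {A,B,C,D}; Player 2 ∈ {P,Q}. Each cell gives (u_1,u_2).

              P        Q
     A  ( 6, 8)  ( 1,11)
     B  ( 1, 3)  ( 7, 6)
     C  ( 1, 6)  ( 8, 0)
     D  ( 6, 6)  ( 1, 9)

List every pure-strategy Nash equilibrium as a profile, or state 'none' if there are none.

Equilibria: none

(A,P): not NE [P2→Q gives 11>8]
(A,Q): not NE [P1→C gives 8>1]
(B,P): not NE [P1→D gives 6>1; P2→Q gives 6>3]
(B,Q): not NE [P1→C gives 8>7]
(C,P): not NE [P1→D gives 6>1]
(C,Q): not NE [P2→P gives 6>0]
(D,P): not NE [P2→Q gives 9>6]
(D,Q): not NE [P1→C gives 8>1]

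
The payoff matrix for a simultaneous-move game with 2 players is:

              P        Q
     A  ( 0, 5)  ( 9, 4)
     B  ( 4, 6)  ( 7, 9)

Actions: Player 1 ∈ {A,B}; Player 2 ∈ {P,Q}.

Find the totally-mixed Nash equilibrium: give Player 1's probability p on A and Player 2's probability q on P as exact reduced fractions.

P1 indiff ⇒ q·0+(1-q)·9 = q·4+(1-q)·7 ⇒ q(-4) = (1-q)(-2) ⇒ q = 1/3
P2 indiff ⇒ p·5+(1-p)·6 = p·4+(1-p)·9 ⇒ p(1) = (1-p)(3) ⇒ p = 3/4

(p,q) = (3/4, 1/3)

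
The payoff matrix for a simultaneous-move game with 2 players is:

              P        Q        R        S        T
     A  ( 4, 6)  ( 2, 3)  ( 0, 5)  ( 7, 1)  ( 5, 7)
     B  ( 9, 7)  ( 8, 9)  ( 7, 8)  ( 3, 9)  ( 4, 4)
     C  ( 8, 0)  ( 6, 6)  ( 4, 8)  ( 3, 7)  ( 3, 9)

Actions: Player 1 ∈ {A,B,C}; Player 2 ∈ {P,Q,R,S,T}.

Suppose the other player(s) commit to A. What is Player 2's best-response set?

u_2(P vs A) = 6
u_2(Q vs A) = 3
u_2(R vs A) = 5
u_2(S vs A) = 1
u_2(T vs A) = 7
max payoff 7 at {T}

argmax u_2 = {T}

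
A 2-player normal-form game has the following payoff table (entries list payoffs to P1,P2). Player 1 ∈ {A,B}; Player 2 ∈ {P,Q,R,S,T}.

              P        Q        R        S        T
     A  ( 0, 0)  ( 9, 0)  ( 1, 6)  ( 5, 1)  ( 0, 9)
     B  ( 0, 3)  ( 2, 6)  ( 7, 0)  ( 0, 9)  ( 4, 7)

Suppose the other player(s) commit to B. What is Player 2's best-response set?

u_2(P vs B) = 3
u_2(Q vs B) = 6
u_2(R vs B) = 0
u_2(S vs B) = 9
u_2(T vs B) = 7
max payoff 9 at {S}

argmax u_2 = {S}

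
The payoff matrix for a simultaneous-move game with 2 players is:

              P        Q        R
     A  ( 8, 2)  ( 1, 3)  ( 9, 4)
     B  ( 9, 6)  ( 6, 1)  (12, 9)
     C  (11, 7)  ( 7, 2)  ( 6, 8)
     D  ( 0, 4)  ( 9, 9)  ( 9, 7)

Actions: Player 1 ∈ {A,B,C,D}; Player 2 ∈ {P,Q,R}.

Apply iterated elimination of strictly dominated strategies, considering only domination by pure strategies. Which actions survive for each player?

P1 drop A (B beats it: P:9>8 Q:6>1 R:12>9)
P2 drop P (R beats it: B:9>6 C:8>7 D:7>4)
P1 drop C (D beats it: Q:9>7 R:9>6)
P1→{B,D} P2→{Q,R}

Survivors P1:{B,D} P2:{Q,R}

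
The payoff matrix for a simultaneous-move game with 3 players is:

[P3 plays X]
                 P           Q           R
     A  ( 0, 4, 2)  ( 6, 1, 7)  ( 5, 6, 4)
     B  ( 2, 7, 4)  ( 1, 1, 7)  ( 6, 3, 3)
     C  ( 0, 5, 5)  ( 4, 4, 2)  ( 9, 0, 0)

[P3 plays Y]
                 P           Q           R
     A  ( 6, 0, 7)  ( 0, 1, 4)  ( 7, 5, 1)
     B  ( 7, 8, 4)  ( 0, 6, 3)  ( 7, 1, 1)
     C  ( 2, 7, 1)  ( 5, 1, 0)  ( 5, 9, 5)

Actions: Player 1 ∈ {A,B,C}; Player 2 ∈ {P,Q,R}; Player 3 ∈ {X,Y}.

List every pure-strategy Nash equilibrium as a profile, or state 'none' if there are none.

(A,P,X): not NE [P1→B gives 2>0; P2→R gives 6>4; P3→Y gives 7>2]
(A,P,Y): not NE [P1→B gives 7>6; P2→R gives 5>0]
(A,Q,X): not NE [P2→R gives 6>1]
(A,Q,Y): not NE [P1→C gives 5>0; P2→R gives 5>1; P3→X gives 7>4]
(A,R,X): not NE [P1→C gives 9>5]
(A,R,Y): not NE [P3→X gives 4>1]
(B,P,X): NE
(B,P,Y): NE
(B,Q,X): not NE [P1→A gives 6>1; P2→P gives 7>1]
(B,Q,Y): not NE [P1→C gives 5>0; P2→P gives 8>6; P3→X gives 7>3]
(B,R,X): not NE [P1→C gives 9>6; P2→P gives 7>3]
(B,R,Y): not NE [P2→P gives 8>1; P3→X gives 3>1]
(C,P,X): not NE [P1→B gives 2>0]
(C,P,Y): not NE [P1→B gives 7>2; P2→R gives 9>7; P3→X gives 5>1]
(C,Q,X): not NE [P1→A gives 6>4; P2→P gives 5>4]
(C,Q,Y): not NE [P2→R gives 9>1; P3→X gives 2>0]
(C,R,X): not NE [P2→P gives 5>0; P3→Y gives 5>0]
(C,R,Y): not NE [P1→B gives 7>5]

NE set: (B,P,X), (B,P,Y)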